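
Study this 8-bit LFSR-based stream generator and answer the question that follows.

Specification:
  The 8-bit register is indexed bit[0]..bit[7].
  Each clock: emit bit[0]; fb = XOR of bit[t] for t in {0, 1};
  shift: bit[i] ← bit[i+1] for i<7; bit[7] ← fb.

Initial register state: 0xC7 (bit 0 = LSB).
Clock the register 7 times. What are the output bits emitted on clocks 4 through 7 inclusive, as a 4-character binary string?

reg_0 = 0xC7
clock 1: out=1, reg = 0x63
clock 2: out=1, reg = 0x31
clock 3: out=1, reg = 0x98
clock 4: out=0, reg = 0x4C
clock 5: out=0, reg = 0x26
clock 6: out=0, reg = 0x93
clock 7: out=1, reg = 0x49

0001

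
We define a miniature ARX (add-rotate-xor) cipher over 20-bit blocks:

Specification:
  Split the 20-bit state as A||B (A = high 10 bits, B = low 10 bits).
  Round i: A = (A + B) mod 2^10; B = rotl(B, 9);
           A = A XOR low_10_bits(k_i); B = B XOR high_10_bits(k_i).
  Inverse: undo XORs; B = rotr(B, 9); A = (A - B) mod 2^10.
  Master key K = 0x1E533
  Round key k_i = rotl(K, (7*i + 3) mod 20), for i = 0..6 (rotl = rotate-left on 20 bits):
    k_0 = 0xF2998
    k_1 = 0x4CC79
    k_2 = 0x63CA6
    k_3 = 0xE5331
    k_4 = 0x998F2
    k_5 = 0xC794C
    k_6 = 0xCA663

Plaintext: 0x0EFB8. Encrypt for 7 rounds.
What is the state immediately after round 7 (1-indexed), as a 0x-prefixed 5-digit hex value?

0x07A94

s_0 = plaintext = 0x0EFB8
s_1 = Round(s_0, k_0) = 0x9AE16
s_2 = Round(s_1, k_1) = 0x3E038
s_3 = Round(s_2, k_2) = 0x65993
s_4 = Round(s_3, k_3) = 0x0615D
s_5 = Round(s_4, k_4) = 0x61CC8
s_6 = Round(s_5, k_5) = 0xC0F7A
s_7 = Round(s_6, k_6) = 0x07A94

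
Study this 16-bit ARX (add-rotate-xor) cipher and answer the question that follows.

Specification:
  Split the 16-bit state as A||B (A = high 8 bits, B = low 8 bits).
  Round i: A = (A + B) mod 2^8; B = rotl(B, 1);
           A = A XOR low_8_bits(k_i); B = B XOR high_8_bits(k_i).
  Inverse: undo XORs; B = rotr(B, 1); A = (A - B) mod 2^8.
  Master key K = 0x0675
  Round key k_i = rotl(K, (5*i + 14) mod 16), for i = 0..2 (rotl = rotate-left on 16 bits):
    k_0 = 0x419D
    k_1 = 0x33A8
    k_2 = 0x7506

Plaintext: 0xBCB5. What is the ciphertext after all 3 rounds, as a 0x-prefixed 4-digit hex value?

s_0 = plaintext = 0xBCB5
s_1 = Round(s_0, k_0) = 0xEC2A
s_2 = Round(s_1, k_1) = 0xBE67
s_3 = Round(s_2, k_2) = 0x23BB

0x23BB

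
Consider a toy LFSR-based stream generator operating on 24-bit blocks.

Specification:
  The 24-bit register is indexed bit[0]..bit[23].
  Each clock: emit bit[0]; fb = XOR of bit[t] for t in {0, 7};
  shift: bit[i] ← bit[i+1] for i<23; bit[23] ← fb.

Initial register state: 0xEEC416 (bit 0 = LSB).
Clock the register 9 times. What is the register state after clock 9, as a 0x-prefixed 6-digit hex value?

reg_0 = 0xEEC416
clock 1: out=0, reg = 0x77620B
clock 2: out=1, reg = 0xBBB105
clock 3: out=1, reg = 0xDDD882
clock 4: out=0, reg = 0xEEEC41
clock 5: out=1, reg = 0xF77620
clock 6: out=0, reg = 0x7BBB10
clock 7: out=0, reg = 0x3DDD88
clock 8: out=0, reg = 0x9EEEC4
clock 9: out=0, reg = 0xCF7762

0xCF7762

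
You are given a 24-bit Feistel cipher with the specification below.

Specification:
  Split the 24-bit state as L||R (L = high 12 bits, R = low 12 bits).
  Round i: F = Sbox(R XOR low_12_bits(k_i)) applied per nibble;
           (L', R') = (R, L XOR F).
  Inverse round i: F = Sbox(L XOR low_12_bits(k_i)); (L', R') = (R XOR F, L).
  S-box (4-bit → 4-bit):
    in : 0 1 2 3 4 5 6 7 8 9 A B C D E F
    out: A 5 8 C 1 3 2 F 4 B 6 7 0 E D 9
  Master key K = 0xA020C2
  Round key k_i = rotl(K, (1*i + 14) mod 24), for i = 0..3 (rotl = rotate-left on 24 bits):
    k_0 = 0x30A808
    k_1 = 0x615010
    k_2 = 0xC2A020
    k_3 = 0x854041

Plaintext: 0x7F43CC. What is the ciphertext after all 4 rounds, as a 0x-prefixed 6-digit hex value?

s_0 = plaintext = 0x7F43CC
s_1 = Round(s_0, k_0) = 0x3CC0F5
s_2 = Round(s_1, k_1) = 0x0F591F
s_3 = Round(s_2, k_2) = 0x91FB3C
s_4 = Round(s_3, k_3) = 0xB3CEE1

0xB3CEE1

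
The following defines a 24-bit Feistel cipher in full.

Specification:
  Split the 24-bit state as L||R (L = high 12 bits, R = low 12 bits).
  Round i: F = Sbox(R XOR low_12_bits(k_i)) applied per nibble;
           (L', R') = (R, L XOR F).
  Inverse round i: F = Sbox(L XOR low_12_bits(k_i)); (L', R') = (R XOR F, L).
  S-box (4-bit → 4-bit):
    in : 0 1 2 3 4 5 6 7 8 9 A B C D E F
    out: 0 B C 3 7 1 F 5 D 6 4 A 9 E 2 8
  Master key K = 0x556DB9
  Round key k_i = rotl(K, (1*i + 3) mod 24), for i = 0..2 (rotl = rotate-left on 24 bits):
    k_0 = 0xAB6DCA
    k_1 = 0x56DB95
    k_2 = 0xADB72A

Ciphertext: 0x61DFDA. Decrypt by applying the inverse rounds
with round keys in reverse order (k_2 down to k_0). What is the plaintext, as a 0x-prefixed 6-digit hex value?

0x73CE49

s_0 = ciphertext = 0x61DFDA
s_1 = InvRound(s_0, k_2) = 0x4EF61D
s_2 = InvRound(s_1, k_1) = 0xE494EF
s_3 = InvRound(s_2, k_0) = 0x73CE49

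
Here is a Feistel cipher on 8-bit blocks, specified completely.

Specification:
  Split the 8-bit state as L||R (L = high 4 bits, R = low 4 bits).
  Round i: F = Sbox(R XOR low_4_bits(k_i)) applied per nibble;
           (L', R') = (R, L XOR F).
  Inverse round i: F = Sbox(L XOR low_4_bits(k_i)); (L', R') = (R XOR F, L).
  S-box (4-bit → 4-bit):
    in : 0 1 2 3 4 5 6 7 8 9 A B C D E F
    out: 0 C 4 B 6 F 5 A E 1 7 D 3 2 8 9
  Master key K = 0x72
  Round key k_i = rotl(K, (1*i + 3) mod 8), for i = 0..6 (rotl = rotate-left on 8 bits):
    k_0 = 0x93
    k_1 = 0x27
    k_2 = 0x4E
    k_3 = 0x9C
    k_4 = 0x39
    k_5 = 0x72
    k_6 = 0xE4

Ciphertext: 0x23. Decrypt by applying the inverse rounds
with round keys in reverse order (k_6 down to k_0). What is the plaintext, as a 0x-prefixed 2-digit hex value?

s_0 = ciphertext = 0x23
s_1 = InvRound(s_0, k_6) = 0x62
s_2 = InvRound(s_1, k_5) = 0x46
s_3 = InvRound(s_2, k_4) = 0x44
s_4 = InvRound(s_3, k_3) = 0xA4
s_5 = InvRound(s_4, k_2) = 0x2A
s_6 = InvRound(s_5, k_1) = 0x52
s_7 = InvRound(s_6, k_0) = 0x75

0x75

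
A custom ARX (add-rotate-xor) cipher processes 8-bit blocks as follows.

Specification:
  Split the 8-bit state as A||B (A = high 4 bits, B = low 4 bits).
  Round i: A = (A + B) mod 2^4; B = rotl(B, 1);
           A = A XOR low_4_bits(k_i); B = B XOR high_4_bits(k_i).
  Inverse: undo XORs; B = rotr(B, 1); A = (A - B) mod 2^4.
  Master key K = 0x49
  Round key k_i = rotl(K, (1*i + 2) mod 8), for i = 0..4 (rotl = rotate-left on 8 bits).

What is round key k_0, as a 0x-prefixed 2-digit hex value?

K = 0x49
k_0 = rotl(K, (1*0+2) mod 8) = rotl(K, 2) = 0x25

0x25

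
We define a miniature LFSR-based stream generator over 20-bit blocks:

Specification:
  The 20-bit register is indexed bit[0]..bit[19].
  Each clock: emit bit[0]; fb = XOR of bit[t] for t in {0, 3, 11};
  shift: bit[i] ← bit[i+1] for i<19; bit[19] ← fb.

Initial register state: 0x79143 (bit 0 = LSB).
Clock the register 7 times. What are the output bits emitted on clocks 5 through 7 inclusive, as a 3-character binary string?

reg_0 = 0x79143
clock 1: out=1, reg = 0xBC8A1
clock 2: out=1, reg = 0x5E450
clock 3: out=0, reg = 0x2F228
clock 4: out=0, reg = 0x97914
clock 5: out=0, reg = 0xCBC8A
clock 6: out=0, reg = 0x65E45
clock 7: out=1, reg = 0x32F22

001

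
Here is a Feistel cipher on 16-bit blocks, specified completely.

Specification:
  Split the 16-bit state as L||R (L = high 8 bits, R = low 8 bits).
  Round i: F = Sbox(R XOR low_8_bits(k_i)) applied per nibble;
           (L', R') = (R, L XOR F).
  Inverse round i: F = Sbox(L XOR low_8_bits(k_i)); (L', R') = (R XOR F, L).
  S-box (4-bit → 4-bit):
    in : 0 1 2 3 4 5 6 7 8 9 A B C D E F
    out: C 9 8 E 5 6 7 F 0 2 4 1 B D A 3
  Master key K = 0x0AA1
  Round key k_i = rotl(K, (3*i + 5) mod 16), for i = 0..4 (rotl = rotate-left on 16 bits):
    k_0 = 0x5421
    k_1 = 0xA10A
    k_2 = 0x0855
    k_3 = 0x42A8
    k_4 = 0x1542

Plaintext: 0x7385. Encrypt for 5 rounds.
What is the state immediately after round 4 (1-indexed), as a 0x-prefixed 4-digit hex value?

0xD79D

s_0 = plaintext = 0x7385
s_1 = Round(s_0, k_0) = 0x8536
s_2 = Round(s_1, k_1) = 0x366E
s_3 = Round(s_2, k_2) = 0x6ED7
s_4 = Round(s_3, k_3) = 0xD79D
s_5 = Round(s_4, k_4) = 0x9D04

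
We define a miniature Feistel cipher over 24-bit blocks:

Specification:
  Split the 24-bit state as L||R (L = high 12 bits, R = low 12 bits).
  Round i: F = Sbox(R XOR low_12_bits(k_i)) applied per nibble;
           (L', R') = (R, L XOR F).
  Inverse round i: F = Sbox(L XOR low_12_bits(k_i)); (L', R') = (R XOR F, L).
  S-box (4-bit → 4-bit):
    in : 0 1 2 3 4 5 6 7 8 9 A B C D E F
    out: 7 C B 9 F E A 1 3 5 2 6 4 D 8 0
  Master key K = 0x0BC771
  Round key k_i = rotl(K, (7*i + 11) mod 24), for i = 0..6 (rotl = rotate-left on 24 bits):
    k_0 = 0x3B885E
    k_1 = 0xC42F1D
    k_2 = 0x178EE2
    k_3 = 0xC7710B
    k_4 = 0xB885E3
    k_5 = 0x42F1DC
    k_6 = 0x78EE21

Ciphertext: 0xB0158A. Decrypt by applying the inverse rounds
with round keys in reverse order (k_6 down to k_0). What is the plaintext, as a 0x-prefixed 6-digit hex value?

0x7FC610

s_0 = ciphertext = 0xB0158A
s_1 = InvRound(s_0, k_6) = 0xB3DB01
s_2 = InvRound(s_1, k_5) = 0x98DB3D
s_3 = InvRound(s_2, k_4) = 0xF9598D
s_4 = InvRound(s_3, k_3) = 0x1D5F95
s_5 = InvRound(s_4, k_2) = 0xF041D5
s_6 = InvRound(s_5, k_1) = 0x610F04
s_7 = InvRound(s_6, k_0) = 0x7FC610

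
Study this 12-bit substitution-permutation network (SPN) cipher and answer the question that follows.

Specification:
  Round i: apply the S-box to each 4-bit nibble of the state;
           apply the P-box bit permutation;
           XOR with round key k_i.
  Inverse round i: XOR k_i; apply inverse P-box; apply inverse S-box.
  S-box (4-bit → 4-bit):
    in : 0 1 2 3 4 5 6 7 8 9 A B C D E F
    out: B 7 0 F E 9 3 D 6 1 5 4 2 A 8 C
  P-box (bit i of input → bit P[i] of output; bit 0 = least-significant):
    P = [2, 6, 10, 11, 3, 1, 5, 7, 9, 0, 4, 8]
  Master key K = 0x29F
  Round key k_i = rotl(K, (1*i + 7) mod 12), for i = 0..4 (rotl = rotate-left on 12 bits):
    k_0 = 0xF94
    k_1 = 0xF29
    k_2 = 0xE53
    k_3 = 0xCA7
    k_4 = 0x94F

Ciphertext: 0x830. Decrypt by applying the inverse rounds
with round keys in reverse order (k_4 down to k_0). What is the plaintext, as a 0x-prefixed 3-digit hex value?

0x39D

s_0 = ciphertext = 0x830
s_1 = InvRound(s_0, k_4) = 0x416
s_2 = InvRound(s_1, k_3) = 0x8FE
s_3 = InvRound(s_2, k_2) = 0x67A
s_4 = InvRound(s_3, k_1) = 0x4CD
s_5 = InvRound(s_4, k_0) = 0x39D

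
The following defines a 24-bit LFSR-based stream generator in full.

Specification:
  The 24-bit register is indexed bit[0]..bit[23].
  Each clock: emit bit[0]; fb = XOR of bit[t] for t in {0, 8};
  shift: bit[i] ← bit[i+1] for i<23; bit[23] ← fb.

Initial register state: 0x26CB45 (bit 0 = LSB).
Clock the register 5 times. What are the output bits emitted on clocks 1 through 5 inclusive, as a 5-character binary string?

reg_0 = 0x26CB45
clock 1: out=1, reg = 0x1365A2
clock 2: out=0, reg = 0x89B2D1
clock 3: out=1, reg = 0xC4D968
clock 4: out=0, reg = 0xE26CB4
clock 5: out=0, reg = 0x71365A

10100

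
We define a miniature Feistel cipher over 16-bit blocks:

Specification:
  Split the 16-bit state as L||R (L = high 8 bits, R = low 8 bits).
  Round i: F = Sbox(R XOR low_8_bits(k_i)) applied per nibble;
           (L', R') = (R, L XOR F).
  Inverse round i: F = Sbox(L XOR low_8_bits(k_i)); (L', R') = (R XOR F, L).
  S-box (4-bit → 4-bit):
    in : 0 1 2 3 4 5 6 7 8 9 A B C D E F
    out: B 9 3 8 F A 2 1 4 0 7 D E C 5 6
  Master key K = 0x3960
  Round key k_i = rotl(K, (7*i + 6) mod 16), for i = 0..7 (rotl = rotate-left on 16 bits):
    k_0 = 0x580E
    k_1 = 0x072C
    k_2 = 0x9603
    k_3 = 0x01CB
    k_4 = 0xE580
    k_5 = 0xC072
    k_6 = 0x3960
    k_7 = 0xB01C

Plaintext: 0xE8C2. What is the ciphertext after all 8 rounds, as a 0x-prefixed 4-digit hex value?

s_0 = plaintext = 0xE8C2
s_1 = Round(s_0, k_0) = 0xC206
s_2 = Round(s_1, k_1) = 0x06F5
s_3 = Round(s_2, k_2) = 0xF564
s_4 = Round(s_3, k_3) = 0x6483
s_5 = Round(s_4, k_4) = 0x83DC
s_6 = Round(s_5, k_5) = 0xDCF6
s_7 = Round(s_6, k_6) = 0xF6DE
s_8 = Round(s_7, k_7) = 0xDE15

0xDE15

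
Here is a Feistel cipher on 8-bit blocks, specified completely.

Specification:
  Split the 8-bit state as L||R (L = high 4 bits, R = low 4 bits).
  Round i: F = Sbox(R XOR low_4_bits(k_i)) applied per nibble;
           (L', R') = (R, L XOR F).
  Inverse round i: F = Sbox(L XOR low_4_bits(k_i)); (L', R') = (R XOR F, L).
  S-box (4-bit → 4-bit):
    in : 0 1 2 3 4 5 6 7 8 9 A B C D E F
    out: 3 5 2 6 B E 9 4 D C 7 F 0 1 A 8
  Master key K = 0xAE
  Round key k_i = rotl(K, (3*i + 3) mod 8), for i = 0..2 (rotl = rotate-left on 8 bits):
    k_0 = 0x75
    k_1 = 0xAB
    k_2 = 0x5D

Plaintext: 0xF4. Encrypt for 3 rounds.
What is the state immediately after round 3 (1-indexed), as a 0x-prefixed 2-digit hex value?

s_0 = plaintext = 0xF4
s_1 = Round(s_0, k_0) = 0x4A
s_2 = Round(s_1, k_1) = 0xA1
s_3 = Round(s_2, k_2) = 0x1A

0x1A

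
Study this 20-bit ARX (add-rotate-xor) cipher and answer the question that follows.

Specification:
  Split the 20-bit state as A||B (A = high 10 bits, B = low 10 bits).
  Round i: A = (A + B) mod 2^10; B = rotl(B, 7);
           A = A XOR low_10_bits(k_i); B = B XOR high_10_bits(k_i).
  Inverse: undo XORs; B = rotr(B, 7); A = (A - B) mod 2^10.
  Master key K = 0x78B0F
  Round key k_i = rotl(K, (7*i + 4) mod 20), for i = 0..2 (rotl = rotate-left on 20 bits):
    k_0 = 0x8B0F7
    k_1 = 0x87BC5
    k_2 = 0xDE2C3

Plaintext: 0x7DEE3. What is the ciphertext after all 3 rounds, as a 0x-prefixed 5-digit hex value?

s_0 = plaintext = 0x7DEE3
s_1 = Round(s_0, k_0) = 0x0B7F0
s_2 = Round(s_1, k_1) = 0xF6260
s_3 = Round(s_2, k_2) = 0x3EF34

0x3EF34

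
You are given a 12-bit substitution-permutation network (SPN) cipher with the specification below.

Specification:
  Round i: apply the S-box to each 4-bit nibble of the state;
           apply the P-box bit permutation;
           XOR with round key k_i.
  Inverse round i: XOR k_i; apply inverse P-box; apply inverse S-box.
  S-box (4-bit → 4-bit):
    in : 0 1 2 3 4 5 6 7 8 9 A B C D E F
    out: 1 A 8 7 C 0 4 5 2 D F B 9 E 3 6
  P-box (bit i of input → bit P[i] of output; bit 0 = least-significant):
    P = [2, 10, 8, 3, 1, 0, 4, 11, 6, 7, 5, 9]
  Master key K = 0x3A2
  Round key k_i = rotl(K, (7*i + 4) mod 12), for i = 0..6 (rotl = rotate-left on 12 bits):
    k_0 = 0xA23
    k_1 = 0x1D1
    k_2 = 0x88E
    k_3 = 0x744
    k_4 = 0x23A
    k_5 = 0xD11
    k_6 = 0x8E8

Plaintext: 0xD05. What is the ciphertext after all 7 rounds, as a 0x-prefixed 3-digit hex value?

s_0 = plaintext = 0xD05
s_1 = Round(s_0, k_0) = 0x881
s_2 = Round(s_1, k_1) = 0x558
s_3 = Round(s_2, k_2) = 0xC8E
s_4 = Round(s_3, k_3) = 0x101
s_5 = Round(s_4, k_4) = 0x4B0
s_6 = Round(s_5, k_5) = 0x736
s_7 = Round(s_6, k_6) = 0x99B

0x99B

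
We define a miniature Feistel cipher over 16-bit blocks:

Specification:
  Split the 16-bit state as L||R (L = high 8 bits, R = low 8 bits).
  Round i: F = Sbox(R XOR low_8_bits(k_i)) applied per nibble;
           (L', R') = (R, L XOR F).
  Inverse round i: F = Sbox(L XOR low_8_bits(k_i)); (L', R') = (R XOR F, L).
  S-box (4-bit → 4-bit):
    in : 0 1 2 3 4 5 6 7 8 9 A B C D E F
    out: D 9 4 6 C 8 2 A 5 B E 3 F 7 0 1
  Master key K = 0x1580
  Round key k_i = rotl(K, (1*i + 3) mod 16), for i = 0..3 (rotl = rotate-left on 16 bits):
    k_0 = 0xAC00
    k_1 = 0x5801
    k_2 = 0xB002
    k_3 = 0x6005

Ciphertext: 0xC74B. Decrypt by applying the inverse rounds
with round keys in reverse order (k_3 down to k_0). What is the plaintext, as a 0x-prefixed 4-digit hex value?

s_0 = ciphertext = 0xC74B
s_1 = InvRound(s_0, k_3) = 0xBFC7
s_2 = InvRound(s_1, k_2) = 0xF0BF
s_3 = InvRound(s_2, k_1) = 0xA6F0
s_4 = InvRound(s_3, k_0) = 0x12A6

0x12A6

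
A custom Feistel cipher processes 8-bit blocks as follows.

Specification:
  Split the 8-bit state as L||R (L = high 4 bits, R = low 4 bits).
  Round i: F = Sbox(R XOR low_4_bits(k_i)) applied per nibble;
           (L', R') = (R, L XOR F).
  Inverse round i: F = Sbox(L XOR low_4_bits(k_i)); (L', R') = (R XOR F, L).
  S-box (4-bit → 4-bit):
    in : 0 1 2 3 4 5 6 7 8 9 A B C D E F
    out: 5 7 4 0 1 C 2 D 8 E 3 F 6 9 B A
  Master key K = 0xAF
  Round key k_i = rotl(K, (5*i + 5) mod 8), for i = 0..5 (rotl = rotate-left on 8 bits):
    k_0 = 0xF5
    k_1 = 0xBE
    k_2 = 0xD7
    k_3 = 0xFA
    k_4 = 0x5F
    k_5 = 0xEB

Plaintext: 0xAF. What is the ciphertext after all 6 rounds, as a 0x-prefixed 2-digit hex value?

s_0 = plaintext = 0xAF
s_1 = Round(s_0, k_0) = 0xF9
s_2 = Round(s_1, k_1) = 0x92
s_3 = Round(s_2, k_2) = 0x25
s_4 = Round(s_3, k_3) = 0x58
s_5 = Round(s_4, k_4) = 0x88
s_6 = Round(s_5, k_5) = 0x88

0x88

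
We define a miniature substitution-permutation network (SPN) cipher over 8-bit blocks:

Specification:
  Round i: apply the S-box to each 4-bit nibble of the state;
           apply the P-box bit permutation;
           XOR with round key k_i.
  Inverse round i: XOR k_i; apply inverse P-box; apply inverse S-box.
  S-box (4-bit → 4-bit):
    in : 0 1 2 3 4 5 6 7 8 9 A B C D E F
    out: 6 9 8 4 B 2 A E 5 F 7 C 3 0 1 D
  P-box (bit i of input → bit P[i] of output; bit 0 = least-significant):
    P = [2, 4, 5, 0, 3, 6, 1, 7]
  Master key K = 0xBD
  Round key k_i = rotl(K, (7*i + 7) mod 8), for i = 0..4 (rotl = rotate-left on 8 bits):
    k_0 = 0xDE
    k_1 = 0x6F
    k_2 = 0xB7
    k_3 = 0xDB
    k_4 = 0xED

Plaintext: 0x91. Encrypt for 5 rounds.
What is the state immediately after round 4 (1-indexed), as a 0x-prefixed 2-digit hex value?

0x5D

s_0 = plaintext = 0x91
s_1 = Round(s_0, k_0) = 0x11
s_2 = Round(s_1, k_1) = 0xE2
s_3 = Round(s_2, k_2) = 0xBE
s_4 = Round(s_3, k_3) = 0x5D
s_5 = Round(s_4, k_4) = 0xAD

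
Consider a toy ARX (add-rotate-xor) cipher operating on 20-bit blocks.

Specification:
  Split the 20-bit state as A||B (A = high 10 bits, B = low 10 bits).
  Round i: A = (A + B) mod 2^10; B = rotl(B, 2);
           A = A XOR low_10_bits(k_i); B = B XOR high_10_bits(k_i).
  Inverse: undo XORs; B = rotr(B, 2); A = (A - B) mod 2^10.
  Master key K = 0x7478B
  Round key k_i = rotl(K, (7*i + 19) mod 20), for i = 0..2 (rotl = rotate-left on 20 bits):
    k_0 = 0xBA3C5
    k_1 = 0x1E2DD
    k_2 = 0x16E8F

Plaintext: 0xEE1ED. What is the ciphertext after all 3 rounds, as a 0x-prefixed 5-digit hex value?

s_0 = plaintext = 0xEE1ED
s_1 = Round(s_0, k_0) = 0x9815D
s_2 = Round(s_1, k_1) = 0x5810D
s_3 = Round(s_2, k_2) = 0x3886E

0x3886E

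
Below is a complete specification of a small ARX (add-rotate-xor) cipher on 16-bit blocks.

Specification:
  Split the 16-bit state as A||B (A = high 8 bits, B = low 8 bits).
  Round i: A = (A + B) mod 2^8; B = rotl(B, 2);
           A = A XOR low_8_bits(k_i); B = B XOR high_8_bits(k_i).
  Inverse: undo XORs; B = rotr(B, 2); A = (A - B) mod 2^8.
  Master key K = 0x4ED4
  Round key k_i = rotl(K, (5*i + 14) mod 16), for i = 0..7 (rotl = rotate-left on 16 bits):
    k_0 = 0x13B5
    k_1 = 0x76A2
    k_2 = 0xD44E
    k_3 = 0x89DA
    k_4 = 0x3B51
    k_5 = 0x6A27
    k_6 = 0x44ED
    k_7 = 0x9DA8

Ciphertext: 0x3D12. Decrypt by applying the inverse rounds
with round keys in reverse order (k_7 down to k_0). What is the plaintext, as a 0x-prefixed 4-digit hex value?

s_0 = ciphertext = 0x3D12
s_1 = InvRound(s_0, k_7) = 0xB2E3
s_2 = InvRound(s_1, k_6) = 0x76E9
s_3 = InvRound(s_2, k_5) = 0x71E0
s_4 = InvRound(s_3, k_4) = 0x2AF6
s_5 = InvRound(s_4, k_3) = 0x11DF
s_6 = InvRound(s_5, k_2) = 0x9DC2
s_7 = InvRound(s_6, k_1) = 0x122D
s_8 = InvRound(s_7, k_0) = 0x188F

0x188F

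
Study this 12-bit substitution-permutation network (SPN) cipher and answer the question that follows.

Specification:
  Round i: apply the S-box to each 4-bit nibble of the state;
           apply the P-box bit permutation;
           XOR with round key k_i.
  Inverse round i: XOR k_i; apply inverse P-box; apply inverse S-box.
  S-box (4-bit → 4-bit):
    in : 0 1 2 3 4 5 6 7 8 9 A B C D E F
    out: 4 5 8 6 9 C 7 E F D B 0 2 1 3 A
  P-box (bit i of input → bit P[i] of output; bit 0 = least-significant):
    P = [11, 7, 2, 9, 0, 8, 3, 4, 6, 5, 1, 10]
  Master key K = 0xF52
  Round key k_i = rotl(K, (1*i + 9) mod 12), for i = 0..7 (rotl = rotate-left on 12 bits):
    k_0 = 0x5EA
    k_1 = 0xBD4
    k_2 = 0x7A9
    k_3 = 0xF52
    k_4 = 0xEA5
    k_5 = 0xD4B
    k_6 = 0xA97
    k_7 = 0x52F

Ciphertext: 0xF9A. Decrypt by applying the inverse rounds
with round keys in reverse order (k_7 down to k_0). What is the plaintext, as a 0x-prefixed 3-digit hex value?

0x395

s_0 = ciphertext = 0xF9A
s_1 = InvRound(s_0, k_7) = 0xC48
s_2 = InvRound(s_1, k_6) = 0x997
s_3 = InvRound(s_2, k_5) = 0x453
s_4 = InvRound(s_3, k_4) = 0x628
s_5 = InvRound(s_4, k_3) = 0x67D
s_6 = InvRound(s_5, k_2) = 0xDF3
s_7 = InvRound(s_6, k_1) = 0x7D5
s_8 = InvRound(s_7, k_0) = 0x395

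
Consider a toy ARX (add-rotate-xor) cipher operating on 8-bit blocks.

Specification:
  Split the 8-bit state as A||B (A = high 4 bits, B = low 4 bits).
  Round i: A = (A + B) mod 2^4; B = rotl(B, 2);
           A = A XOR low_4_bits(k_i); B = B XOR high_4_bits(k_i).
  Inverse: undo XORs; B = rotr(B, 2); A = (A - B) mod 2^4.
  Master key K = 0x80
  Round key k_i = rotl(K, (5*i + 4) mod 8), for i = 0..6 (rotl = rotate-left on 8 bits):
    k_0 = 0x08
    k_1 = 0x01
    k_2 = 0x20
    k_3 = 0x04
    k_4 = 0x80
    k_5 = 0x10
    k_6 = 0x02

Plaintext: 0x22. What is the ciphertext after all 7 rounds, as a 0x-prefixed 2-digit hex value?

0x86

s_0 = plaintext = 0x22
s_1 = Round(s_0, k_0) = 0xC8
s_2 = Round(s_1, k_1) = 0x52
s_3 = Round(s_2, k_2) = 0x7A
s_4 = Round(s_3, k_3) = 0x5A
s_5 = Round(s_4, k_4) = 0xF2
s_6 = Round(s_5, k_5) = 0x19
s_7 = Round(s_6, k_6) = 0x86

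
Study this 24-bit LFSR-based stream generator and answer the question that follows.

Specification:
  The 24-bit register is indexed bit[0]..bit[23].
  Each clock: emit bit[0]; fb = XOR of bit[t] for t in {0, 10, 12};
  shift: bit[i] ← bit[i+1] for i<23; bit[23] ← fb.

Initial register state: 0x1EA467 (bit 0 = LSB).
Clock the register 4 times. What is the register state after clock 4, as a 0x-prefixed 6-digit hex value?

0x41EA46

reg_0 = 0x1EA467
clock 1: out=1, reg = 0x0F5233
clock 2: out=1, reg = 0x07A919
clock 3: out=1, reg = 0x83D48C
clock 4: out=0, reg = 0x41EA46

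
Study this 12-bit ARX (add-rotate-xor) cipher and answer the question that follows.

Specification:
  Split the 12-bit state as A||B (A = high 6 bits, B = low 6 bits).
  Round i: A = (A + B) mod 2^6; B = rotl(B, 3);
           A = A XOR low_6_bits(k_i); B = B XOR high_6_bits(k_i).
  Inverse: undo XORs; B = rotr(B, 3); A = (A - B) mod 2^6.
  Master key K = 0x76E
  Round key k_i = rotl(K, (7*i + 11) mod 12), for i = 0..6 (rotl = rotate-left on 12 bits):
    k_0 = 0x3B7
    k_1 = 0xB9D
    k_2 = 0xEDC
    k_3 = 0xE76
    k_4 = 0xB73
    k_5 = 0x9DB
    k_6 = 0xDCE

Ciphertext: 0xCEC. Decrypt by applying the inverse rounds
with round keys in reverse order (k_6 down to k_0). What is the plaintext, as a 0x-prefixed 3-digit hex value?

s_0 = ciphertext = 0xCEC
s_1 = InvRound(s_0, k_6) = 0x89B
s_2 = InvRound(s_1, k_5) = 0x4A7
s_3 = InvRound(s_2, k_4) = 0x411
s_4 = InvRound(s_3, k_3) = 0x845
s_5 = InvRound(s_4, k_2) = 0x1B7
s_6 = InvRound(s_5, k_1) = 0x40B
s_7 = InvRound(s_6, k_0) = 0xFE8

0xFE8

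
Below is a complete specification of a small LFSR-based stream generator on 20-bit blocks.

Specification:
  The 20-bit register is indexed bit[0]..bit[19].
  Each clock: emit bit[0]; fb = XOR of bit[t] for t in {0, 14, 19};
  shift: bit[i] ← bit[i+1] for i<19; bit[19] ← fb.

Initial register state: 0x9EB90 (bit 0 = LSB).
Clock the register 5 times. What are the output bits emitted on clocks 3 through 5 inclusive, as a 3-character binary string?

001

reg_0 = 0x9EB90
clock 1: out=0, reg = 0x4F5C8
clock 2: out=0, reg = 0xA7AE4
clock 3: out=0, reg = 0x53D72
clock 4: out=0, reg = 0x29EB9
clock 5: out=1, reg = 0x94F5C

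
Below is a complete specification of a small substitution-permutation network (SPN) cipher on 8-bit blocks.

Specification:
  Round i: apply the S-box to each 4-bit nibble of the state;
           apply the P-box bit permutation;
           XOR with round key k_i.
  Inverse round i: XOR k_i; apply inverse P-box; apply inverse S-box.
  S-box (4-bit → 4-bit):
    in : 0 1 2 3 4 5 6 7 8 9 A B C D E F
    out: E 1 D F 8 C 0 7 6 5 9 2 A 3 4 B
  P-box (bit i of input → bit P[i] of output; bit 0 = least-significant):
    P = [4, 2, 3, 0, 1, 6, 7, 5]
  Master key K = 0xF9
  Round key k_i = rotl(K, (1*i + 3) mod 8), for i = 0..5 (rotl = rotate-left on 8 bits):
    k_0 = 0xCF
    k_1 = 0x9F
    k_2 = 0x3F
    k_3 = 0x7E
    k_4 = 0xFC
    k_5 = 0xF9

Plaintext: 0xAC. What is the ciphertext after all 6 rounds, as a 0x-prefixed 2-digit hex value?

0xD3

s_0 = plaintext = 0xAC
s_1 = Round(s_0, k_0) = 0xE8
s_2 = Round(s_1, k_1) = 0x13
s_3 = Round(s_2, k_2) = 0x20
s_4 = Round(s_3, k_3) = 0xD1
s_5 = Round(s_4, k_4) = 0xAE
s_6 = Round(s_5, k_5) = 0xD3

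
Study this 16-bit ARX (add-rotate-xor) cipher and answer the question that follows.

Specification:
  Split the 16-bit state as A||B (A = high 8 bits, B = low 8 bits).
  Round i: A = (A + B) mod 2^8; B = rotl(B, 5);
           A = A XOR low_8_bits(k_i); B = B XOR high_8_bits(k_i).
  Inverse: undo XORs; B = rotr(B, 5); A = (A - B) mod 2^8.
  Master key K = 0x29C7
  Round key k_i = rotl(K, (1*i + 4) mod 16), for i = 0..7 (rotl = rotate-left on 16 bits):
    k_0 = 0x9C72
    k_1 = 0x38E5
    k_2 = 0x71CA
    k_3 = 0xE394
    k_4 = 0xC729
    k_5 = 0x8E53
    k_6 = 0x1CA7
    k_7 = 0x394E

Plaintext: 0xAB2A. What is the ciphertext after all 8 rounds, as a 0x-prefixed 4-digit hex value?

0x9B7F

s_0 = plaintext = 0xAB2A
s_1 = Round(s_0, k_0) = 0xA7D9
s_2 = Round(s_1, k_1) = 0x6503
s_3 = Round(s_2, k_2) = 0xA211
s_4 = Round(s_3, k_3) = 0x27C1
s_5 = Round(s_4, k_4) = 0xC1FF
s_6 = Round(s_5, k_5) = 0x9371
s_7 = Round(s_6, k_6) = 0xA332
s_8 = Round(s_7, k_7) = 0x9B7F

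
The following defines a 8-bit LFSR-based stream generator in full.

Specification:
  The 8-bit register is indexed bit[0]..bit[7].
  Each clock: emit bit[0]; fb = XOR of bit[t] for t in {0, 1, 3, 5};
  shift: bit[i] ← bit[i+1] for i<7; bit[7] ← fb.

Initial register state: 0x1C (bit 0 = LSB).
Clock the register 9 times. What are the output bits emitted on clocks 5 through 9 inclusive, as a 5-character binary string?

10001

reg_0 = 0x1C
clock 1: out=0, reg = 0x8E
clock 2: out=0, reg = 0x47
clock 3: out=1, reg = 0x23
clock 4: out=1, reg = 0x91
clock 5: out=1, reg = 0xC8
clock 6: out=0, reg = 0xE4
clock 7: out=0, reg = 0xF2
clock 8: out=0, reg = 0x79
clock 9: out=1, reg = 0xBC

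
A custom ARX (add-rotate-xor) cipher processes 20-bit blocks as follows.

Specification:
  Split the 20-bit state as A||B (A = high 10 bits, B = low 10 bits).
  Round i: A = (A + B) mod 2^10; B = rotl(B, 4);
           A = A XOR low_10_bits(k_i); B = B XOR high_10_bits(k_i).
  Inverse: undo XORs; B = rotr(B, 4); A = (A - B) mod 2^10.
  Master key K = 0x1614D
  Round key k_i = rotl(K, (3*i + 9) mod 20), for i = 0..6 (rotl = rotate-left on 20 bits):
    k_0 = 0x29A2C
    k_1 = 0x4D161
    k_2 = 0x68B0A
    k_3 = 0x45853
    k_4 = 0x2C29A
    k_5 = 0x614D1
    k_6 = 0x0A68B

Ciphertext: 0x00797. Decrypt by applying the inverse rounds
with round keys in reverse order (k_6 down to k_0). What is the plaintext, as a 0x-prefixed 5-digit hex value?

0xA9944

s_0 = ciphertext = 0x00797
s_1 = InvRound(s_0, k_6) = 0xB3FBB
s_2 = InvRound(s_1, k_5) = 0x9EFA3
s_3 = InvRound(s_2, k_4) = 0xFC0F1
s_4 = InvRound(s_3, k_3) = 0x715DE
s_5 = InvRound(s_4, k_2) = 0xF2307
s_6 = InvRound(s_5, k_1) = 0x718E3
s_7 = InvRound(s_6, k_0) = 0xA9944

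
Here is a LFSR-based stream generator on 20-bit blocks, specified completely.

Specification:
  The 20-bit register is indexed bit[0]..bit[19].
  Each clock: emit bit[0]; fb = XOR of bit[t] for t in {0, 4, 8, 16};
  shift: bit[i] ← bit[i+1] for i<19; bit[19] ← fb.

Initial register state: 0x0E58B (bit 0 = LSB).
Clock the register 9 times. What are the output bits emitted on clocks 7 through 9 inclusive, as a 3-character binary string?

reg_0 = 0x0E58B
clock 1: out=1, reg = 0x072C5
clock 2: out=1, reg = 0x83962
clock 3: out=0, reg = 0xC1CB1
clock 4: out=1, reg = 0x60E58
clock 5: out=0, reg = 0xB072C
clock 6: out=0, reg = 0x58396
clock 7: out=0, reg = 0xAC1CB
clock 8: out=1, reg = 0x560E5
clock 9: out=1, reg = 0x2B072

011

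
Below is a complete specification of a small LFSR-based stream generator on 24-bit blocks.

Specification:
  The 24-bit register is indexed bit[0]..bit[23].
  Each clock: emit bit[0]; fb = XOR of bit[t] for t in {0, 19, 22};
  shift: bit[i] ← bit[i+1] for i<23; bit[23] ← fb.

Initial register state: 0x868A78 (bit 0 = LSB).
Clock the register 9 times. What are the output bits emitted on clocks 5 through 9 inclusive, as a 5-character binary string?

11100

reg_0 = 0x868A78
clock 1: out=0, reg = 0x43453C
clock 2: out=0, reg = 0xA1A29E
clock 3: out=0, reg = 0x50D14F
clock 4: out=1, reg = 0x2868A7
clock 5: out=1, reg = 0x143453
clock 6: out=1, reg = 0x8A1A29
clock 7: out=1, reg = 0x450D14
clock 8: out=0, reg = 0xA2868A
clock 9: out=0, reg = 0x514345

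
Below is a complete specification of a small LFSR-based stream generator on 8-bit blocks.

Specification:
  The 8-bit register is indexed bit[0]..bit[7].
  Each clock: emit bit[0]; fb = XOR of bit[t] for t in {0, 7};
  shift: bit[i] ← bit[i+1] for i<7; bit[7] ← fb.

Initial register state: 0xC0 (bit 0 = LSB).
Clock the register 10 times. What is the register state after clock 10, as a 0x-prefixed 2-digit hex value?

reg_0 = 0xC0
clock 1: out=0, reg = 0xE0
clock 2: out=0, reg = 0xF0
clock 3: out=0, reg = 0xF8
clock 4: out=0, reg = 0xFC
clock 5: out=0, reg = 0xFE
clock 6: out=0, reg = 0xFF
clock 7: out=1, reg = 0x7F
clock 8: out=1, reg = 0xBF
clock 9: out=1, reg = 0x5F
clock 10: out=1, reg = 0xAF

0xAF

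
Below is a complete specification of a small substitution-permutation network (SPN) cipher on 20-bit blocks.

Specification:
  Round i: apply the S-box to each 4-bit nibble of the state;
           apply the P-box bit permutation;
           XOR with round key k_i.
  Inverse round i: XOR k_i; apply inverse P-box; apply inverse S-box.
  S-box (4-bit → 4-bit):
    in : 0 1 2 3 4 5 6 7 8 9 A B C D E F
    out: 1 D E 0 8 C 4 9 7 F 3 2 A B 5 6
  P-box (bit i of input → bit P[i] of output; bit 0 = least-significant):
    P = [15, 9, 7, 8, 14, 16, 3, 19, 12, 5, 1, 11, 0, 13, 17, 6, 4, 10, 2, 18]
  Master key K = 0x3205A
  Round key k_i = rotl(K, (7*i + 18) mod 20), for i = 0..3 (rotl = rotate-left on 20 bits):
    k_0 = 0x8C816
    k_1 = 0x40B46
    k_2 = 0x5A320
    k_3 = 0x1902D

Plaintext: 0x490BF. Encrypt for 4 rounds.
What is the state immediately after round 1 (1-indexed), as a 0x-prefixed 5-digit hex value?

0xFFAD7

s_0 = plaintext = 0x490BF
s_1 = Round(s_0, k_0) = 0xFFAD7
s_2 = Round(s_1, k_1) = 0xFFE62
s_3 = Round(s_2, k_2) = 0x794AE
s_4 = Round(s_3, k_3) = 0x678FC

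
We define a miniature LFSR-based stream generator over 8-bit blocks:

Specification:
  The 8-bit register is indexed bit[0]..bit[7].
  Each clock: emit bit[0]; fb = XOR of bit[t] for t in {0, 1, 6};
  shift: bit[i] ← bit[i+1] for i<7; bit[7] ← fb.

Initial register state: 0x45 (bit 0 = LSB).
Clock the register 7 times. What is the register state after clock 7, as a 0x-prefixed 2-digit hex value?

0x3C

reg_0 = 0x45
clock 1: out=1, reg = 0x22
clock 2: out=0, reg = 0x91
clock 3: out=1, reg = 0xC8
clock 4: out=0, reg = 0xE4
clock 5: out=0, reg = 0xF2
clock 6: out=0, reg = 0x79
clock 7: out=1, reg = 0x3C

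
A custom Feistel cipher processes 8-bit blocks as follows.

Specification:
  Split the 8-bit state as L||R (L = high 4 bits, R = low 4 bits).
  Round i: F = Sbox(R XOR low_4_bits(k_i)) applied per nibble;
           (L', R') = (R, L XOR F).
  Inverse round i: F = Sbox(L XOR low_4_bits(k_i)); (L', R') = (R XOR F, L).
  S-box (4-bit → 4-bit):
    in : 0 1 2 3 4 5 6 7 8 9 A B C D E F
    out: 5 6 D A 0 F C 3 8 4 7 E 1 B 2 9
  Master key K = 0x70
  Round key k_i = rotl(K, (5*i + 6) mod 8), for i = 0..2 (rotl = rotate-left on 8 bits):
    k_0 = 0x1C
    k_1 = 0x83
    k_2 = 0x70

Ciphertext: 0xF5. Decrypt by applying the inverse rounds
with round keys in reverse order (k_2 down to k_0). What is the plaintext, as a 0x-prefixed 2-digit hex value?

s_0 = ciphertext = 0xF5
s_1 = InvRound(s_0, k_2) = 0xCF
s_2 = InvRound(s_1, k_1) = 0x6C
s_3 = InvRound(s_2, k_0) = 0xB6

0xB6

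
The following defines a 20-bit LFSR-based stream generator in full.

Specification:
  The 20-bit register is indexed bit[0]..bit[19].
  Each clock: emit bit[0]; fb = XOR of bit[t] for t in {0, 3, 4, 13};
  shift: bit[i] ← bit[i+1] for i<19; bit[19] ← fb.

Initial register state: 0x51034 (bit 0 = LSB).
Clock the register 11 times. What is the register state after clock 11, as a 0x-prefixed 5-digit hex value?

reg_0 = 0x51034
clock 1: out=0, reg = 0xA881A
clock 2: out=0, reg = 0x5440D
clock 3: out=1, reg = 0x2A206
clock 4: out=0, reg = 0x95103
clock 5: out=1, reg = 0xCA881
clock 6: out=1, reg = 0x65440
clock 7: out=0, reg = 0x32A20
clock 8: out=0, reg = 0x99510
clock 9: out=0, reg = 0xCCA88
clock 10: out=0, reg = 0xE6544
clock 11: out=0, reg = 0xF32A2

0xF32A2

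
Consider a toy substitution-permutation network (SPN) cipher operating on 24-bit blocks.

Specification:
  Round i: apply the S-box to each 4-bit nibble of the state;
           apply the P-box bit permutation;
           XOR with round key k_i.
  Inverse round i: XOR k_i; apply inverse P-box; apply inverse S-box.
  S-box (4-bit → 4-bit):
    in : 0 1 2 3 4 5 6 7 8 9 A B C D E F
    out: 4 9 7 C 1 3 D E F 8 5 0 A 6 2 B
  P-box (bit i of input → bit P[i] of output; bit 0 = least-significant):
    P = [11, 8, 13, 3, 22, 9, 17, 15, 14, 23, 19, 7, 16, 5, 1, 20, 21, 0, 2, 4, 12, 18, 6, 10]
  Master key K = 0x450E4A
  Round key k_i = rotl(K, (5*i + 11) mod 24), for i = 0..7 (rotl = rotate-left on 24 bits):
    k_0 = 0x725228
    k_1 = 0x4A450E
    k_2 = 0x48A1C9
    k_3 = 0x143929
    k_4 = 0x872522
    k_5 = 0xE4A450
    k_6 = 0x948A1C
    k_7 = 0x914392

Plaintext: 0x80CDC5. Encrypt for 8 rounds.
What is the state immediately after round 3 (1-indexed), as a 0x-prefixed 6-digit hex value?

s_0 = plaintext = 0x80CDC5
s_1 = Round(s_0, k_0) = 0xEECD4C
s_2 = Round(s_1, k_1) = 0x964427
s_3 = Round(s_2, k_2) = 0x2BC6D5
s_4 = Round(s_3, k_3) = 0x0A62C9
s_5 = Round(s_4, k_4) = 0x3EE76C
s_6 = Round(s_5, k_5) = 0x2E21B9
s_7 = Round(s_6, k_6) = 0x91DAF7
s_8 = Round(s_7, k_7) = 0xF9A4A8

0x2BC6D5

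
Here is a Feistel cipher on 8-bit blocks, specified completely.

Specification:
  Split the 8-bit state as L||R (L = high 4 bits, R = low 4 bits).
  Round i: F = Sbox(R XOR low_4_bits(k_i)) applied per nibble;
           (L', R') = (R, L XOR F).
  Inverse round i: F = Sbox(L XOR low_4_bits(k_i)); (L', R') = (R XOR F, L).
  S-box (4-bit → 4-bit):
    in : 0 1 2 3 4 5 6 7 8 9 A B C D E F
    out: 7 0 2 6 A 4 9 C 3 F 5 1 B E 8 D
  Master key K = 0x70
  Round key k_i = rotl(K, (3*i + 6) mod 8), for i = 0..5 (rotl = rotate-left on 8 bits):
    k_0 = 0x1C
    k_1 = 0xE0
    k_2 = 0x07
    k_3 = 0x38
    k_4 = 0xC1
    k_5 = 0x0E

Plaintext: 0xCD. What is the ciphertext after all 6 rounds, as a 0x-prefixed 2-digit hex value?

0x27

s_0 = plaintext = 0xCD
s_1 = Round(s_0, k_0) = 0xDC
s_2 = Round(s_1, k_1) = 0xC6
s_3 = Round(s_2, k_2) = 0x6C
s_4 = Round(s_3, k_3) = 0xCC
s_5 = Round(s_4, k_4) = 0xC2
s_6 = Round(s_5, k_5) = 0x27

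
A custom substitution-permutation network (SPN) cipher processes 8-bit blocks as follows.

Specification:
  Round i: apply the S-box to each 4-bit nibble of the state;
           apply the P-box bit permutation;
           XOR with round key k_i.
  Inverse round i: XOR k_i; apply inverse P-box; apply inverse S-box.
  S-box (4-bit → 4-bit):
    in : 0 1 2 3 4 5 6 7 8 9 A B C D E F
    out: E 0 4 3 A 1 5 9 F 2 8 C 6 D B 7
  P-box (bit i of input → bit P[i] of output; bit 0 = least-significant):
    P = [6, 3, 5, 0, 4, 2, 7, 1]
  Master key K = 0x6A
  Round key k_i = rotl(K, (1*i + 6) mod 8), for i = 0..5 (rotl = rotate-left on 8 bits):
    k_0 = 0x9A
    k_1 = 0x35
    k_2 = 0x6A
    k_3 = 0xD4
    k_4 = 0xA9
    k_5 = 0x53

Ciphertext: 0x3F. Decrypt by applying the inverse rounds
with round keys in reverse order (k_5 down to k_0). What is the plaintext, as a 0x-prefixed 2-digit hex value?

s_0 = ciphertext = 0x3F
s_1 = InvRound(s_0, k_5) = 0x9F
s_2 = InvRound(s_1, k_4) = 0xE2
s_3 = InvRound(s_2, k_3) = 0xE2
s_4 = InvRound(s_3, k_2) = 0x29
s_5 = InvRound(s_4, k_1) = 0x39
s_6 = InvRound(s_5, k_0) = 0xBB

0xBB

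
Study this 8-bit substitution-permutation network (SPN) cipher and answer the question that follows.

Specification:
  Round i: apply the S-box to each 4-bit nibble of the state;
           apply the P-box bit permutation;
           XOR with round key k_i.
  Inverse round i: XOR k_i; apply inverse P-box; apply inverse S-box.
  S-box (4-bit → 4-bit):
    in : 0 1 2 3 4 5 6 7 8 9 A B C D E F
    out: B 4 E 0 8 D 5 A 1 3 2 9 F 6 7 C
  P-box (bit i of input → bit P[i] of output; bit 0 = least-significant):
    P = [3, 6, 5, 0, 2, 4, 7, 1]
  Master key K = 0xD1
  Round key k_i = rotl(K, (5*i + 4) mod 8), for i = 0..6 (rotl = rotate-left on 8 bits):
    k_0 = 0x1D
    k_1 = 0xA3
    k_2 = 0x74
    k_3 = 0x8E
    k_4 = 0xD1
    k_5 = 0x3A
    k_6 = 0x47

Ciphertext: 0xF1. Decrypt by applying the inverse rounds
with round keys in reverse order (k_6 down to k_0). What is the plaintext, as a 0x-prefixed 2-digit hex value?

0x56

s_0 = ciphertext = 0xF1
s_1 = InvRound(s_0, k_6) = 0xC1
s_2 = InvRound(s_1, k_5) = 0x2C
s_3 = InvRound(s_2, k_4) = 0xEC
s_4 = InvRound(s_3, k_3) = 0x4D
s_5 = InvRound(s_4, k_2) = 0xA5
s_6 = InvRound(s_5, k_1) = 0xB3
s_7 = InvRound(s_6, k_0) = 0x56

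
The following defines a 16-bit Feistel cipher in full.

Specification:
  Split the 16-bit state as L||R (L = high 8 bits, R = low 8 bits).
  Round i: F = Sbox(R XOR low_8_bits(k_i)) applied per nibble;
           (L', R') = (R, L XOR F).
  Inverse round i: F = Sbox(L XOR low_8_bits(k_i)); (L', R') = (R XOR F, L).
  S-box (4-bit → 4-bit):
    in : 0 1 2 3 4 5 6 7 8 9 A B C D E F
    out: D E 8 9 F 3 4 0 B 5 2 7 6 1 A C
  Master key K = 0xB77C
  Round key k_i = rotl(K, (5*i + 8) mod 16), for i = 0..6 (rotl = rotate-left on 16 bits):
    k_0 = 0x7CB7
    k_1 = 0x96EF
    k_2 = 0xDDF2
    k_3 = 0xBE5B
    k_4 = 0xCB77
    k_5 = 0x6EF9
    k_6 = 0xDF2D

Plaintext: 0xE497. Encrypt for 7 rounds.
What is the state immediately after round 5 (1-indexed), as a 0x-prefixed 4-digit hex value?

0xA56F

s_0 = plaintext = 0xE497
s_1 = Round(s_0, k_0) = 0x9769
s_2 = Round(s_1, k_1) = 0x6923
s_3 = Round(s_2, k_2) = 0x2377
s_4 = Round(s_3, k_3) = 0x77A5
s_5 = Round(s_4, k_4) = 0xA56F
s_6 = Round(s_5, k_5) = 0x6FF1
s_7 = Round(s_6, k_6) = 0xF179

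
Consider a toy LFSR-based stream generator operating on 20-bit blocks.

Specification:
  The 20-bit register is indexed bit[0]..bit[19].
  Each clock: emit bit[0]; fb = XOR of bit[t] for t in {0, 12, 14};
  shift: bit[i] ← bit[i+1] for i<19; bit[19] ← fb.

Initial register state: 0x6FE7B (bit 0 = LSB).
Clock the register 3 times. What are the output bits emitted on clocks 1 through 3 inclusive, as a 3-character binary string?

110

reg_0 = 0x6FE7B
clock 1: out=1, reg = 0xB7F3D
clock 2: out=1, reg = 0xDBF9E
clock 3: out=0, reg = 0xEDFCF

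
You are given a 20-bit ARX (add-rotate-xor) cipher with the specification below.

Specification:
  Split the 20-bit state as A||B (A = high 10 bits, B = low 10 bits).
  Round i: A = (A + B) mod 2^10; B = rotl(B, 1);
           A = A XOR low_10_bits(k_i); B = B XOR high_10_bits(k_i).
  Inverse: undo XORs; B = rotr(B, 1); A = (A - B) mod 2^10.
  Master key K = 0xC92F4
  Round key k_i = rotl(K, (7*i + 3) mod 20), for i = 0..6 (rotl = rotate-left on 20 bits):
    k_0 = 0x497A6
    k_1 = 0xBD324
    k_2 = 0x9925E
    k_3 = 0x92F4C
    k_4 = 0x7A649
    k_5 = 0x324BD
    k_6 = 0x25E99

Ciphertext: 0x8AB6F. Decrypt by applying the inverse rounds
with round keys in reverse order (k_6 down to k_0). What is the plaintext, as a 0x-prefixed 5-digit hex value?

0x270FC

s_0 = ciphertext = 0x8AB6F
s_1 = InvRound(s_0, k_6) = 0xADDFC
s_2 = InvRound(s_1, k_5) = 0xDC29A
s_3 = InvRound(s_2, k_4) = 0x603B9
s_4 = InvRound(s_3, k_3) = 0x74CF9
s_5 = InvRound(s_4, k_2) = 0x0FF4E
s_6 = InvRound(s_5, k_1) = 0x8F8DD
s_7 = InvRound(s_6, k_0) = 0x270FC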